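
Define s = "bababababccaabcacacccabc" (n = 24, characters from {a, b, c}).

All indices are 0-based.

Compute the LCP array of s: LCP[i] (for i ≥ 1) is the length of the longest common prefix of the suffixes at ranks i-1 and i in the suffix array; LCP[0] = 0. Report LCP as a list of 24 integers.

[0, 1, 6, 4, 2, 3, 3, 1, 2, 0, 7, 5, 3, 1, 2, 2, 0, 1, 2, 2, 3, 1, 3, 2]

rank | idx | suffix
   0 |  11 | aabcacacccabc
   1 |   1 | ababababccaabcacacccabc
   2 |   3 | abababccaabcacacccabc
   3 |   5 | ababccaabcacacccabc
   4 |  21 | abc
   5 |  12 | abcacacccabc
   6 |   7 | abccaabcacacccabc
   7 |  15 | acacccabc
   8 |  17 | acccabc
   9 |   0 | bababababccaabcacacccabc
  10 |   2 | babababccaabcacacccabc
  11 |   4 | bababccaabcacacccabc
  12 |   6 | babccaabcacacccabc
  13 |  22 | bc
  14 |  13 | bcacacccabc
  15 |   8 | bccaabcacacccabc
  16 |  23 | c
  17 |  10 | caabcacacccabc
  18 |  20 | cabc
  19 |  14 | cacacccabc
  20 |  16 | cacccabc
  21 |   9 | ccaabcacacccabc
  22 |  19 | ccabc
  23 |  18 | cccabc

SA = [11, 1, 3, 5, 21, 12, 7, 15, 17, 0, 2, 4, 6, 22, 13, 8, 23, 10, 20, 14, 16, 9, 19, 18]
[i] adj suffixes → lcp
  [1] 11/1 → 1 ('a')
  [2] 1/3 → 6 ('ababab')
  [3] 3/5 → 4 ('abab')
  [4] 5/21 → 2 ('ab')
  [5] 21/12 → 3 ('abc')
  [6] 12/7 → 3 ('abc')
  [7] 7/15 → 1 ('a')
  [8] 15/17 → 2 ('ac')
  [9] 17/0 → 0 ('')
  [10] 0/2 → 7 ('bababab')
  [11] 2/4 → 5 ('babab')
  [12] 4/6 → 3 ('bab')
  [13] 6/22 → 1 ('b')
  [14] 22/13 → 2 ('bc')
  [15] 13/8 → 2 ('bc')
  [16] 8/23 → 0 ('')
  [17] 23/10 → 1 ('c')
  [18] 10/20 → 2 ('ca')
  [19] 20/14 → 2 ('ca')
  [20] 14/16 → 3 ('cac')
  [21] 16/9 → 1 ('c')
  [22] 9/19 → 3 ('cca')
  [23] 19/18 → 2 ('cc')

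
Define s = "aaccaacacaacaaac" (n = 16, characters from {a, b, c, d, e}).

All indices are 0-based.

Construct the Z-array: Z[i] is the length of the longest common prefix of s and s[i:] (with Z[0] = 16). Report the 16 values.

[16, 1, 0, 0, 3, 1, 0, 1, 0, 3, 1, 0, 2, 3, 1, 0]

Z[0]=16
i=1: outside box; Z[1]=1 extend→box=[1,2)
i=2: outside box; Z[2]=0
i=3: outside box; Z[3]=0
i=4: outside box; Z[4]=3 extend→box=[4,7)
i=5: min(r-i=2, Z[1]=1)=1; Z[5]=1
i=6: min(r-i=1, Z[2]=0)=0; Z[6]=0
i=7: outside box; Z[7]=1 extend→box=[7,8)
i=8: outside box; Z[8]=0
i=9: outside box; Z[9]=3 extend→box=[9,12)
i=10: min(r-i=2, Z[1]=1)=1; Z[10]=1
i=11: min(r-i=1, Z[2]=0)=0; Z[11]=0
i=12: outside box; Z[12]=2 extend→box=[12,14)
i=13: min(r-i=1, Z[1]=1)=1; Z[13]=3 extend→box=[13,16)
i=14: min(r-i=2, Z[1]=1)=1; Z[14]=1
i=15: min(r-i=1, Z[2]=0)=0; Z[15]=0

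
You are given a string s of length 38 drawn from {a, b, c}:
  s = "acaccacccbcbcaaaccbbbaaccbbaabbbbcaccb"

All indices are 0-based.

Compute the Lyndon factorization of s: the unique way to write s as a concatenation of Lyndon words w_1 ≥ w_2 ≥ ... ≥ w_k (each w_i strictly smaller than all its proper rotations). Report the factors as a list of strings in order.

["acaccacccbcbc", "aaaccbbbaaccbbaabbbbcaccb"]

emit factor 1: 'acaccacccbcbc' (i=0, period=13)
emit factor 2: 'aaaccbbbaaccbbaabbbbcaccb' (i=13, period=25)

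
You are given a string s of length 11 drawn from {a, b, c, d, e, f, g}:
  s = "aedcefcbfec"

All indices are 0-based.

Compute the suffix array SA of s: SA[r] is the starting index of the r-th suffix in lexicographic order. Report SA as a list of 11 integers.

[0, 7, 10, 6, 3, 2, 9, 1, 4, 5, 8]

rank→(start, suffix):
  0 → (0, 'aedcefcbfec')
  1 → (7, 'bfec')
  2 → (10, 'c')
  3 → (6, 'cbfec')
  4 → (3, 'cefcbfec')
  5 → (2, 'dcefcbfec')
  6 → (9, 'ec')
  7 → (1, 'edcefcbfec')
  8 → (4, 'efcbfec')
  9 → (5, 'fcbfec')
  10 → (8, 'fec')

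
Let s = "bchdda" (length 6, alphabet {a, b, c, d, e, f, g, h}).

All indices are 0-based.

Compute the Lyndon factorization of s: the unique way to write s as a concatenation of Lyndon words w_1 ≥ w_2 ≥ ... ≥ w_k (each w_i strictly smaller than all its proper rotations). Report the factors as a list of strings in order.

emit factor 1: 'bchdd' (i=0, period=5)
emit factor 2: 'a' (i=5, period=1)

["bchdd", "a"]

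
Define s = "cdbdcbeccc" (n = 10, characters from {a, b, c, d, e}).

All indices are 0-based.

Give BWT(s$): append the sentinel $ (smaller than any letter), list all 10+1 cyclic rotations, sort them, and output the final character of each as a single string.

rank  rotation     last
    0  $cdbdcbeccc  c
    1  bdcbeccc$cd  d
    2  beccc$cdbdc  c
    3  c$cdbdcbecc  c
    4  cbeccc$cdbd  d
    5  cc$cdbdcbec  c
    6  ccc$cdbdcbe  e
    7  cdbdcbeccc$  $
    8  dbdcbeccc$c  c
    9  dcbeccc$cdb  b
   10  eccc$cdbdcb  b

cdccdce$cbb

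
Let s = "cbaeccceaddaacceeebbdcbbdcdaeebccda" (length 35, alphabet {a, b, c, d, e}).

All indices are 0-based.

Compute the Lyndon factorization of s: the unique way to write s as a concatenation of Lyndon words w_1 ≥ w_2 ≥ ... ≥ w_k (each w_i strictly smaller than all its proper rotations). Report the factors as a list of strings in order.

["c", "b", "aeccce", "add", "aacceeebbdcbbdcdaeebccd", "a"]

emit factor 1: 'c' (i=0, period=1)
emit factor 2: 'b' (i=1, period=1)
emit factor 3: 'aeccce' (i=2, period=6)
emit factor 4: 'add' (i=8, period=3)
emit factor 5: 'aacceeebbdcbbdcdaeebccd' (i=11, period=23)
emit factor 6: 'a' (i=34, period=1)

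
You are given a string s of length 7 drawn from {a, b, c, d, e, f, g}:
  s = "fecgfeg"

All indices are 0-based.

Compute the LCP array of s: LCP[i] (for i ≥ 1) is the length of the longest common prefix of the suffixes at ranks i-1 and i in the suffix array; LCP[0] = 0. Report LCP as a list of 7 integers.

[0, 0, 1, 0, 2, 0, 1]

rank→(start, suffix):
  0 → (2, 'cgfeg')
  1 → (1, 'ecgfeg')
  2 → (5, 'eg')
  3 → (0, 'fecgfeg')
  4 → (4, 'feg')
  5 → (6, 'g')
  6 → (3, 'gfeg')

SA = [2, 1, 5, 0, 4, 6, 3]
[i] adj suffixes → lcp
  [1] 2/1 → 0 ('')
  [2] 1/5 → 1 ('e')
  [3] 5/0 → 0 ('')
  [4] 0/4 → 2 ('fe')
  [5] 4/6 → 0 ('')
  [6] 6/3 → 1 ('g')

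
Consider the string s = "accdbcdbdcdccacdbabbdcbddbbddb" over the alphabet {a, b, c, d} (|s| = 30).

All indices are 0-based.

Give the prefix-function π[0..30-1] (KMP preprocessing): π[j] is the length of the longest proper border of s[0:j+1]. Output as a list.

π[0] = 0
j=1 s[j]='c': π[1]=0 (border '')
j=2 s[j]='c': π[2]=0 (border '')
j=3 s[j]='d': π[3]=0 (border '')
j=4 s[j]='b': π[4]=0 (border '')
j=5 s[j]='c': π[5]=0 (border '')
j=6 s[j]='d': π[6]=0 (border '')
j=7 s[j]='b': π[7]=0 (border '')
j=8 s[j]='d': π[8]=0 (border '')
j=9 s[j]='c': π[9]=0 (border '')
j=10 s[j]='d': π[10]=0 (border '')
j=11 s[j]='c': π[11]=0 (border '')
j=12 s[j]='c': π[12]=0 (border '')
j=13 s[j]='a': π[13]=1 (border 'a')
j=14 s[j]='c': π[14]=2 (border 'ac')
j=15 s[j]='d': k: 2→0; π[15]=0 (border '')
j=16 s[j]='b': π[16]=0 (border '')
j=17 s[j]='a': π[17]=1 (border 'a')
j=18 s[j]='b': k: 1→0; π[18]=0 (border '')
j=19 s[j]='b': π[19]=0 (border '')
j=20 s[j]='d': π[20]=0 (border '')
j=21 s[j]='c': π[21]=0 (border '')
j=22 s[j]='b': π[22]=0 (border '')
j=23 s[j]='d': π[23]=0 (border '')
j=24 s[j]='d': π[24]=0 (border '')
j=25 s[j]='b': π[25]=0 (border '')
j=26 s[j]='b': π[26]=0 (border '')
j=27 s[j]='d': π[27]=0 (border '')
j=28 s[j]='d': π[28]=0 (border '')
j=29 s[j]='b': π[29]=0 (border '')

[0, 0, 0, 0, 0, 0, 0, 0, 0, 0, 0, 0, 0, 1, 2, 0, 0, 1, 0, 0, 0, 0, 0, 0, 0, 0, 0, 0, 0, 0]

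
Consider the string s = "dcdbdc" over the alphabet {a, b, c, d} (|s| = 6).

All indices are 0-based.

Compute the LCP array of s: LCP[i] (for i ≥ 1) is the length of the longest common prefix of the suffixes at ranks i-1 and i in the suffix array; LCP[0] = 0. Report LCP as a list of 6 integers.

rank→(start, suffix):
  0 → (3, 'bdc')
  1 → (5, 'c')
  2 → (1, 'cdbdc')
  3 → (2, 'dbdc')
  4 → (4, 'dc')
  5 → (0, 'dcdbdc')

SA = [3, 5, 1, 2, 4, 0]
i: (SA[i-1],SA[i]) lcp shared
  1: (3,5) 0 ''
  2: (5,1) 1 'c'
  3: (1,2) 0 ''
  4: (2,4) 1 'd'
  5: (4,0) 2 'dc'

[0, 0, 1, 0, 1, 2]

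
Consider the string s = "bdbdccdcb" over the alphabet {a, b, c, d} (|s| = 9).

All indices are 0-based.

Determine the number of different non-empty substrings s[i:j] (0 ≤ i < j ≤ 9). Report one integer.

sorted suffixes:
  #0 SA[0]=8  'b'
  #1 SA[1]=0  'bdbdccdcb'
  #2 SA[2]=2  'bdccdcb'
  #3 SA[3]=7  'cb'
  #4 SA[4]=4  'ccdcb'
  #5 SA[5]=5  'cdcb'
  #6 SA[6]=1  'dbdccdcb'
  #7 SA[7]=6  'dcb'
  #8 SA[8]=3  'dccdcb'

SA = [8, 0, 2, 7, 4, 5, 1, 6, 3]
rank  pair      lcp
   1  s[8:],s[0:]  1  'b'
   2  s[0:],s[2:]  2  'bd'
   3  s[2:],s[7:]  0  ''
   4  s[7:],s[4:]  1  'c'
   5  s[4:],s[5:]  1  'c'
   6  s[5:],s[1:]  0  ''
   7  s[1:],s[6:]  1  'd'
   8  s[6:],s[3:]  2  'dc'

n(n+1)/2 = 9·10/2 = 45
Σ LCP = 0 + 1 + 2 + 0 + 1 + 1 + 0 + 1 + 2 = 8
distinct = 45 − 8 = 37

37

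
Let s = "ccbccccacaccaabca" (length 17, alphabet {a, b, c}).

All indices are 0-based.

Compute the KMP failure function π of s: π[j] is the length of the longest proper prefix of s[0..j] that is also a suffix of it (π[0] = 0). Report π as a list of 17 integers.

[0, 1, 0, 1, 2, 2, 2, 0, 1, 0, 1, 2, 0, 0, 0, 1, 0]

π[0] = 0
j=1 s[j]='c': π[1]=1 (border 'c')
j=2 s[j]='b': k: 1→0; π[2]=0 (border '')
j=3 s[j]='c': π[3]=1 (border 'c')
j=4 s[j]='c': π[4]=2 (border 'cc')
j=5 s[j]='c': k: 2→1; π[5]=2 (border 'cc')
j=6 s[j]='c': k: 2→1; π[6]=2 (border 'cc')
j=7 s[j]='a': k: 2→1→0; π[7]=0 (border '')
j=8 s[j]='c': π[8]=1 (border 'c')
j=9 s[j]='a': k: 1→0; π[9]=0 (border '')
j=10 s[j]='c': π[10]=1 (border 'c')
j=11 s[j]='c': π[11]=2 (border 'cc')
j=12 s[j]='a': k: 2→1→0; π[12]=0 (border '')
j=13 s[j]='a': π[13]=0 (border '')
j=14 s[j]='b': π[14]=0 (border '')
j=15 s[j]='c': π[15]=1 (border 'c')
j=16 s[j]='a': k: 1→0; π[16]=0 (border '')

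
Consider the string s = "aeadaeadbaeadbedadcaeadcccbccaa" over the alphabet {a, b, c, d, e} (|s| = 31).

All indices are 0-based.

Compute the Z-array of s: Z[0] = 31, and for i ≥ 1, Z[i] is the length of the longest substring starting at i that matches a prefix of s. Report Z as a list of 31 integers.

[31, 0, 1, 0, 4, 0, 1, 0, 0, 4, 0, 1, 0, 0, 0, 0, 1, 0, 0, 4, 0, 1, 0, 0, 0, 0, 0, 0, 0, 1, 1]

Z[0]=31
i=1: outside box; Z[1]=0
i=2: outside box; Z[2]=1 extend→box=[2,3)
i=3: outside box; Z[3]=0
i=4: outside box; Z[4]=4 extend→box=[4,8)
i=5: min(r-i=3, Z[1]=0)=0; Z[5]=0
i=6: min(r-i=2, Z[2]=1)=1; Z[6]=1
i=7: min(r-i=1, Z[3]=0)=0; Z[7]=0
i=8: outside box; Z[8]=0
i=9: outside box; Z[9]=4 extend→box=[9,13)
i=10: min(r-i=3, Z[1]=0)=0; Z[10]=0
i=11: min(r-i=2, Z[2]=1)=1; Z[11]=1
i=12: min(r-i=1, Z[3]=0)=0; Z[12]=0
i=13: outside box; Z[13]=0
i=14: outside box; Z[14]=0
i=15: outside box; Z[15]=0
i=16: outside box; Z[16]=1 extend→box=[16,17)
i=17: outside box; Z[17]=0
i=18: outside box; Z[18]=0
i=19: outside box; Z[19]=4 extend→box=[19,23)
i=20: min(r-i=3, Z[1]=0)=0; Z[20]=0
i=21: min(r-i=2, Z[2]=1)=1; Z[21]=1
i=22: min(r-i=1, Z[3]=0)=0; Z[22]=0
i=23: outside box; Z[23]=0
i=24: outside box; Z[24]=0
i=25: outside box; Z[25]=0
i=26: outside box; Z[26]=0
i=27: outside box; Z[27]=0
i=28: outside box; Z[28]=0
i=29: outside box; Z[29]=1 extend→box=[29,30)
i=30: outside box; Z[30]=1 extend→box=[30,31)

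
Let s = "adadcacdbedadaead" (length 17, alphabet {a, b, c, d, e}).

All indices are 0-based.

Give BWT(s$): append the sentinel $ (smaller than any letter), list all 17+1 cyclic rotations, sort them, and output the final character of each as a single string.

rank  rotation            last
    0  $adadcacdbedadaead  d
    1  acdbedadaead$adadc  c
    2  ad$adadcacdbedadae  e
    3  adadcacdbedadaead$  $
    4  adaead$adadcacdbed  d
    5  adcacdbedadaead$ad  d
    6  aead$adadcacdbedad  d
    7  bedadaead$adadcacd  d
    8  cacdbedadaead$adad  d
    9  cdbedadaead$adadca  a
   10  d$adadcacdbedadaea  a
   11  dadaead$adadcacdbe  e
   12  dadcacdbedadaead$a  a
   13  daead$adadcacdbeda  a
   14  dbedadaead$adadcac  c
   15  dcacdbedadaead$ada  a
   16  ead$adadcacdbedada  a
   17  edadaead$adadcacdb  b

dce$dddddaaeaacaab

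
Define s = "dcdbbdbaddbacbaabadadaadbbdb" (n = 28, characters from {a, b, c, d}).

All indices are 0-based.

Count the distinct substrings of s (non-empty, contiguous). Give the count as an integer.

rank→(start, suffix):
  0 → (14, 'aabadadaadbbdb')
  1 → (21, 'aadbbdb')
  2 → (15, 'abadadaadbbdb')
  3 → (11, 'acbaabadadaadbbdb')
  4 → (19, 'adaadbbdb')
  5 → (17, 'adadaadbbdb')
  6 → (22, 'adbbdb')
  7 → (7, 'addbacbaabadadaadbbdb')
  8 → (27, 'b')
  9 → (13, 'baabadadaadbbdb')
  10 → (10, 'bacbaabadadaadbbdb')
  11 → (16, 'badadaadbbdb')
  12 → (6, 'baddbacbaabadadaadbbdb')
  13 → (24, 'bbdb')
  14 → (3, 'bbdbaddbacbaabadadaadbbdb')
  15 → (25, 'bdb')
  16 → (4, 'bdbaddbacbaabadadaadbbdb')
  17 → (12, 'cbaabadadaadbbdb')
  18 → (1, 'cdbbdbaddbacbaabadadaadbbdb')
  19 → (20, 'daadbbdb')
  20 → (18, 'dadaadbbdb')
  21 → (26, 'db')
  22 → (9, 'dbacbaabadadaadbbdb')
  23 → (5, 'dbaddbacbaabadadaadbbdb')
  24 → (23, 'dbbdb')
  25 → (2, 'dbbdbaddbacbaabadadaadbbdb')
  26 → (0, 'dcdbbdbaddbacbaabadadaadbbdb')
  27 → (8, 'ddbacbaabadadaadbbdb')

SA = [14, 21, 15, 11, 19, 17, 22, 7, 27, 13, 10, 16, 6, 24, 3, 25, 4, 12, 1, 20, 18, 26, 9, 5, 23, 2, 0, 8]
rank  pair      lcp
   1  s[14:],s[21:]  2  'aa'
   2  s[21:],s[15:]  1  'a'
   3  s[15:],s[11:]  1  'a'
   4  s[11:],s[19:]  1  'a'
   5  s[19:],s[17:]  3  'ada'
   6  s[17:],s[22:]  2  'ad'
   7  s[22:],s[7:]  2  'ad'
   8  s[7:],s[27:]  0  ''
   9  s[27:],s[13:]  1  'b'
  10  s[13:],s[10:]  2  'ba'
  11  s[10:],s[16:]  2  'ba'
  12  s[16:],s[6:]  3  'bad'
  13  s[6:],s[24:]  1  'b'
  14  s[24:],s[3:]  4  'bbdb'
  15  s[3:],s[25:]  1  'b'
  16  s[25:],s[4:]  3  'bdb'
  17  s[4:],s[12:]  0  ''
  18  s[12:],s[1:]  1  'c'
  19  s[1:],s[20:]  0  ''
  20  s[20:],s[18:]  2  'da'
  21  s[18:],s[26:]  1  'd'
  22  s[26:],s[9:]  2  'db'
  23  s[9:],s[5:]  3  'dba'
  24  s[5:],s[23:]  2  'db'
  25  s[23:],s[2:]  5  'dbbdb'
  26  s[2:],s[0:]  1  'd'
  27  s[0:],s[8:]  1  'd'

n(n+1)/2 = 28·29/2 = 406
Σ LCP = 0 + 2 + 1 + 1 + 1 + 3 + 2 + 2 + 0 + 1 + 2 + 2 + 3 + 1 + 4 + 1 + 3 + 0 + 1 + 0 + 2 + 1 + 2 + 3 + 2 + 5 + 1 + 1 = 47
distinct = 406 − 47 = 359

359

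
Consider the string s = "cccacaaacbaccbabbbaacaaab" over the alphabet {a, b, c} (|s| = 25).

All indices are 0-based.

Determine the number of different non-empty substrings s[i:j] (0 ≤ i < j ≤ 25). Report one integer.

279

rank→(start, suffix):
  0 → (21, 'aaab')
  1 → (5, 'aaacbaccbabbbaacaaab')
  2 → (22, 'aab')
  3 → (18, 'aacaaab')
  4 → (6, 'aacbaccbabbbaacaaab')
  5 → (23, 'ab')
  6 → (14, 'abbbaacaaab')
  7 → (19, 'acaaab')
  8 → (3, 'acaaacbaccbabbbaacaaab')
  9 → (7, 'acbaccbabbbaacaaab')
  10 → (10, 'accbabbbaacaaab')
  11 → (24, 'b')
  12 → (17, 'baacaaab')
  13 → (13, 'babbbaacaaab')
  14 → (9, 'baccbabbbaacaaab')
  15 → (16, 'bbaacaaab')
  16 → (15, 'bbbaacaaab')
  17 → (20, 'caaab')
  18 → (4, 'caaacbaccbabbbaacaaab')
  19 → (2, 'cacaaacbaccbabbbaacaaab')
  20 → (12, 'cbabbbaacaaab')
  21 → (8, 'cbaccbabbbaacaaab')
  22 → (1, 'ccacaaacbaccbabbbaacaaab')
  23 → (11, 'ccbabbbaacaaab')
  24 → (0, 'cccacaaacbaccbabbbaacaaab')

SA = [21, 5, 22, 18, 6, 23, 14, 19, 3, 7, 10, 24, 17, 13, 9, 16, 15, 20, 4, 2, 12, 8, 1, 11, 0]
[i] adj suffixes → lcp
  [1] 21/5 → 3 ('aaa')
  [2] 5/22 → 2 ('aa')
  [3] 22/18 → 2 ('aa')
  [4] 18/6 → 3 ('aac')
  [5] 6/23 → 1 ('a')
  [6] 23/14 → 2 ('ab')
  [7] 14/19 → 1 ('a')
  [8] 19/3 → 5 ('acaaa')
  [9] 3/7 → 2 ('ac')
  [10] 7/10 → 2 ('ac')
  [11] 10/24 → 0 ('')
  [12] 24/17 → 1 ('b')
  [13] 17/13 → 2 ('ba')
  [14] 13/9 → 2 ('ba')
  [15] 9/16 → 1 ('b')
  [16] 16/15 → 2 ('bb')
  [17] 15/20 → 0 ('')
  [18] 20/4 → 4 ('caaa')
  [19] 4/2 → 2 ('ca')
  [20] 2/12 → 1 ('c')
  [21] 12/8 → 3 ('cba')
  [22] 8/1 → 1 ('c')
  [23] 1/11 → 2 ('cc')
  [24] 11/0 → 2 ('cc')

n(n+1)/2 = 25·26/2 = 325
Σ LCP = 0 + 3 + 2 + 2 + 3 + 1 + 2 + 1 + 5 + 2 + 2 + 0 + 1 + 2 + 2 + 1 + 2 + 0 + 4 + 2 + 1 + 3 + 1 + 2 + 2 = 46
distinct = 325 − 46 = 279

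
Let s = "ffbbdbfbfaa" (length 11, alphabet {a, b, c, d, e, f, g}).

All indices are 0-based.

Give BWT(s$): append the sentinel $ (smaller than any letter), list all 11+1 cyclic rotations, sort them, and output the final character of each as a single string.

aaffbfdbbfb$

rank  rotation      last
    0  $ffbbdbfbfaa  a
    1  a$ffbbdbfbfa  a
    2  aa$ffbbdbfbf  f
    3  bbdbfbfaa$ff  f
    4  bdbfbfaa$ffb  b
    5  bfaa$ffbbdbf  f
    6  bfbfaa$ffbbd  d
    7  dbfbfaa$ffbb  b
    8  faa$ffbbdbfb  b
    9  fbbdbfbfaa$f  f
   10  fbfaa$ffbbdb  b
   11  ffbbdbfbfaa$  $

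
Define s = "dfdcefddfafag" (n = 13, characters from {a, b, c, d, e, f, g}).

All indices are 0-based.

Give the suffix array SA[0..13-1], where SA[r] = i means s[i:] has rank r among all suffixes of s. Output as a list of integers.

[9, 11, 3, 2, 6, 7, 0, 4, 8, 10, 1, 5, 12]

rank→(start, suffix):
  0 → (9, 'afag')
  1 → (11, 'ag')
  2 → (3, 'cefddfafag')
  3 → (2, 'dcefddfafag')
  4 → (6, 'ddfafag')
  5 → (7, 'dfafag')
  6 → (0, 'dfdcefddfafag')
  7 → (4, 'efddfafag')
  8 → (8, 'fafag')
  9 → (10, 'fag')
  10 → (1, 'fdcefddfafag')
  11 → (5, 'fddfafag')
  12 → (12, 'g')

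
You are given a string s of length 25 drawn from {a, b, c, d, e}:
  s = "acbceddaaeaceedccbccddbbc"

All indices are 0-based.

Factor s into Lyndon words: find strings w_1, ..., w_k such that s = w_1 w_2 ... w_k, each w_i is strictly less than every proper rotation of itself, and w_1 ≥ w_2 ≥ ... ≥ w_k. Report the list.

emit factor 1: 'acbcedd' (i=0, period=7)
emit factor 2: 'aaeaceedccbccddbbc' (i=7, period=18)

["acbcedd", "aaeaceedccbccddbbc"]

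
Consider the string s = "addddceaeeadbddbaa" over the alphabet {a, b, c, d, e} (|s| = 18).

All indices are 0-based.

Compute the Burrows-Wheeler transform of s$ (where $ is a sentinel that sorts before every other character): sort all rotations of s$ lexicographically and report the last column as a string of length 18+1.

aabe$eddddadbddaeca

rank  rotation             last
    0  $addddceaeeadbddbaa  a
    1  a$addddceaeeadbddba  a
    2  aa$addddceaeeadbddb  b
    3  adbddbaa$addddceaee  e
    4  addddceaeeadbddbaa$  $
    5  aeeadbddbaa$addddce  e
    6  baa$addddceaeeadbdd  d
    7  bddbaa$addddceaeead  d
    8  ceaeeadbddbaa$adddd  d
    9  dbaa$addddceaeeadbd  d
   10  dbddbaa$addddceaeea  a
   11  dceaeeadbddbaa$addd  d
   12  ddbaa$addddceaeeadb  b
   13  ddceaeeadbddbaa$add  d
   14  dddceaeeadbddbaa$ad  d
   15  ddddceaeeadbddbaa$a  a
   16  eadbddbaa$addddceae  e
   17  eaeeadbddbaa$addddc  c
   18  eeadbddbaa$addddcea  a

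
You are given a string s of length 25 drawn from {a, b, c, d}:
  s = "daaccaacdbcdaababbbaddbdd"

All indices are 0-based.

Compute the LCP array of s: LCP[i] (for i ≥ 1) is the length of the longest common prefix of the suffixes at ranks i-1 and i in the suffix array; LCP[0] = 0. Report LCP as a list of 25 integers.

rank | idx | suffix
   0 |  12 | aababbbaddbdd
   1 |   1 | aaccaacdbcdaababbbaddbdd
   2 |   5 | aacdbcdaababbbaddbdd
   3 |  13 | ababbbaddbdd
   4 |  15 | abbbaddbdd
   5 |   2 | accaacdbcdaababbbaddbdd
   6 |   6 | acdbcdaababbbaddbdd
   7 |  19 | addbdd
   8 |  14 | babbbaddbdd
   9 |  18 | baddbdd
  10 |  17 | bbaddbdd
  11 |  16 | bbbaddbdd
  12 |   9 | bcdaababbbaddbdd
  13 |  22 | bdd
  14 |   4 | caacdbcdaababbbaddbdd
  15 |   3 | ccaacdbcdaababbbaddbdd
  16 |  10 | cdaababbbaddbdd
  17 |   7 | cdbcdaababbbaddbdd
  18 |  24 | d
  19 |  11 | daababbbaddbdd
  20 |   0 | daaccaacdbcdaababbbaddbdd
  21 |   8 | dbcdaababbbaddbdd
  22 |  21 | dbdd
  23 |  23 | dd
  24 |  20 | ddbdd

SA = [12, 1, 5, 13, 15, 2, 6, 19, 14, 18, 17, 16, 9, 22, 4, 3, 10, 7, 24, 11, 0, 8, 21, 23, 20]
rank  pair      lcp
   1  s[12:],s[1:]  2  'aa'
   2  s[1:],s[5:]  3  'aac'
   3  s[5:],s[13:]  1  'a'
   4  s[13:],s[15:]  2  'ab'
   5  s[15:],s[2:]  1  'a'
   6  s[2:],s[6:]  2  'ac'
   7  s[6:],s[19:]  1  'a'
   8  s[19:],s[14:]  0  ''
   9  s[14:],s[18:]  2  'ba'
  10  s[18:],s[17:]  1  'b'
  11  s[17:],s[16:]  2  'bb'
  12  s[16:],s[9:]  1  'b'
  13  s[9:],s[22:]  1  'b'
  14  s[22:],s[4:]  0  ''
  15  s[4:],s[3:]  1  'c'
  16  s[3:],s[10:]  1  'c'
  17  s[10:],s[7:]  2  'cd'
  18  s[7:],s[24:]  0  ''
  19  s[24:],s[11:]  1  'd'
  20  s[11:],s[0:]  3  'daa'
  21  s[0:],s[8:]  1  'd'
  22  s[8:],s[21:]  2  'db'
  23  s[21:],s[23:]  1  'd'
  24  s[23:],s[20:]  2  'dd'

[0, 2, 3, 1, 2, 1, 2, 1, 0, 2, 1, 2, 1, 1, 0, 1, 1, 2, 0, 1, 3, 1, 2, 1, 2]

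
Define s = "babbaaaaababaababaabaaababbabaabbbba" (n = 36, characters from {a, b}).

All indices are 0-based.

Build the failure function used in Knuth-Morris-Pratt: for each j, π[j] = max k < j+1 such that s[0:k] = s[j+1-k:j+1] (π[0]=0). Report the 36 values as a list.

π[0] = 0
j=1 s[j]='a': π[1]=0 (border '')
j=2 s[j]='b': π[2]=1 (border 'b')
j=3 s[j]='b': k: 1→0; π[3]=1 (border 'b')
j=4 s[j]='a': π[4]=2 (border 'ba')
j=5 s[j]='a': k: 2→0; π[5]=0 (border '')
j=6 s[j]='a': π[6]=0 (border '')
j=7 s[j]='a': π[7]=0 (border '')
j=8 s[j]='a': π[8]=0 (border '')
j=9 s[j]='b': π[9]=1 (border 'b')
j=10 s[j]='a': π[10]=2 (border 'ba')
j=11 s[j]='b': π[11]=3 (border 'bab')
j=12 s[j]='a': k: 3→1; π[12]=2 (border 'ba')
j=13 s[j]='a': k: 2→0; π[13]=0 (border '')
j=14 s[j]='b': π[14]=1 (border 'b')
j=15 s[j]='a': π[15]=2 (border 'ba')
j=16 s[j]='b': π[16]=3 (border 'bab')
j=17 s[j]='a': k: 3→1; π[17]=2 (border 'ba')
j=18 s[j]='a': k: 2→0; π[18]=0 (border '')
j=19 s[j]='b': π[19]=1 (border 'b')
j=20 s[j]='a': π[20]=2 (border 'ba')
j=21 s[j]='a': k: 2→0; π[21]=0 (border '')
j=22 s[j]='a': π[22]=0 (border '')
j=23 s[j]='b': π[23]=1 (border 'b')
j=24 s[j]='a': π[24]=2 (border 'ba')
j=25 s[j]='b': π[25]=3 (border 'bab')
j=26 s[j]='b': π[26]=4 (border 'babb')
j=27 s[j]='a': π[27]=5 (border 'babba')
j=28 s[j]='b': k: 5→2; π[28]=3 (border 'bab')
j=29 s[j]='a': k: 3→1; π[29]=2 (border 'ba')
j=30 s[j]='a': k: 2→0; π[30]=0 (border '')
j=31 s[j]='b': π[31]=1 (border 'b')
j=32 s[j]='b': k: 1→0; π[32]=1 (border 'b')
j=33 s[j]='b': k: 1→0; π[33]=1 (border 'b')
j=34 s[j]='b': k: 1→0; π[34]=1 (border 'b')
j=35 s[j]='a': π[35]=2 (border 'ba')

[0, 0, 1, 1, 2, 0, 0, 0, 0, 1, 2, 3, 2, 0, 1, 2, 3, 2, 0, 1, 2, 0, 0, 1, 2, 3, 4, 5, 3, 2, 0, 1, 1, 1, 1, 2]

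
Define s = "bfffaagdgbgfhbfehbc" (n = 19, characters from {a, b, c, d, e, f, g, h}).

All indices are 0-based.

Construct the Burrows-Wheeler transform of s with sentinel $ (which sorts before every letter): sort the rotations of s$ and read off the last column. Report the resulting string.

cfahh$gbgffbfbgdabef

rank  rotation              last
    0  $bfffaagdgbgfhbfehbc  c
    1  aagdgbgfhbfehbc$bfff  f
    2  agdgbgfhbfehbc$bfffa  a
    3  bc$bfffaagdgbgfhbfeh  h
    4  bfehbc$bfffaagdgbgfh  h
    5  bfffaagdgbgfhbfehbc$  $
    6  bgfhbfehbc$bfffaagdg  g
    7  c$bfffaagdgbgfhbfehb  b
    8  dgbgfhbfehbc$bfffaag  g
    9  ehbc$bfffaagdgbgfhbf  f
   10  faagdgbgfhbfehbc$bff  f
   11  fehbc$bfffaagdgbgfhb  b
   12  ffaagdgbgfhbfehbc$bf  f
   13  fffaagdgbgfhbfehbc$b  b
   14  fhbfehbc$bfffaagdgbg  g
   15  gbgfhbfehbc$bfffaagd  d
   16  gdgbgfhbfehbc$bfffaa  a
   17  gfhbfehbc$bfffaagdgb  b
   18  hbc$bfffaagdgbgfhbfe  e
   19  hbfehbc$bfffaagdgbgf  f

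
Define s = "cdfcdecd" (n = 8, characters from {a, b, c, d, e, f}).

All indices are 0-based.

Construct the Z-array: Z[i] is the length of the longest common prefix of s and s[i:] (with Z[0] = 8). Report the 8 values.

[8, 0, 0, 2, 0, 0, 2, 0]

Z[0]=8
i=1: i≥r, start 0; Z[1]=0
i=2: i≥r, start 0; Z[2]=0
i=3: i≥r, start 0; Z[3]=2 grow→box=[3,5)
i=4: min(r-i=1, Z[1]=0)=0; Z[4]=0
i=5: i≥r, start 0; Z[5]=0
i=6: i≥r, start 0; Z[6]=2 grow→box=[6,8)
i=7: min(r-i=1, Z[1]=0)=0; Z[7]=0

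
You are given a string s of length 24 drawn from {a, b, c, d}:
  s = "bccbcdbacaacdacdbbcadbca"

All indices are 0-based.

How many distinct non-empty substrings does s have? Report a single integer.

266

rank→(start, suffix):
  0 → (23, 'a')
  1 → (9, 'aacdacdbbcadbca')
  2 → (7, 'acaacdacdbbcadbca')
  3 → (10, 'acdacdbbcadbca')
  4 → (13, 'acdbbcadbca')
  5 → (19, 'adbca')
  6 → (6, 'bacaacdacdbbcadbca')
  7 → (16, 'bbcadbca')
  8 → (21, 'bca')
  9 → (17, 'bcadbca')
  10 → (0, 'bccbcdbacaacdacdbbcadbca')
  11 → (3, 'bcdbacaacdacdbbcadbca')
  12 → (22, 'ca')
  13 → (8, 'caacdacdbbcadbca')
  14 → (18, 'cadbca')
  15 → (2, 'cbcdbacaacdacdbbcadbca')
  16 → (1, 'ccbcdbacaacdacdbbcadbca')
  17 → (11, 'cdacdbbcadbca')
  18 → (4, 'cdbacaacdacdbbcadbca')
  19 → (14, 'cdbbcadbca')
  20 → (12, 'dacdbbcadbca')
  21 → (5, 'dbacaacdacdbbcadbca')
  22 → (15, 'dbbcadbca')
  23 → (20, 'dbca')

SA = [23, 9, 7, 10, 13, 19, 6, 16, 21, 17, 0, 3, 22, 8, 18, 2, 1, 11, 4, 14, 12, 5, 15, 20]
rank  pair      lcp
   1  s[23:],s[9:]  1  'a'
   2  s[9:],s[7:]  1  'a'
   3  s[7:],s[10:]  2  'ac'
   4  s[10:],s[13:]  3  'acd'
   5  s[13:],s[19:]  1  'a'
   6  s[19:],s[6:]  0  ''
   7  s[6:],s[16:]  1  'b'
   8  s[16:],s[21:]  1  'b'
   9  s[21:],s[17:]  3  'bca'
  10  s[17:],s[0:]  2  'bc'
  11  s[0:],s[3:]  2  'bc'
  12  s[3:],s[22:]  0  ''
  13  s[22:],s[8:]  2  'ca'
  14  s[8:],s[18:]  2  'ca'
  15  s[18:],s[2:]  1  'c'
  16  s[2:],s[1:]  1  'c'
  17  s[1:],s[11:]  1  'c'
  18  s[11:],s[4:]  2  'cd'
  19  s[4:],s[14:]  3  'cdb'
  20  s[14:],s[12:]  0  ''
  21  s[12:],s[5:]  1  'd'
  22  s[5:],s[15:]  2  'db'
  23  s[15:],s[20:]  2  'db'

n(n+1)/2 = 24·25/2 = 300
Σ LCP = 0 + 1 + 1 + 2 + 3 + 1 + 0 + 1 + 1 + 3 + 2 + 2 + 0 + 2 + 2 + 1 + 1 + 1 + 2 + 3 + 0 + 1 + 2 + 2 = 34
distinct = 300 − 34 = 266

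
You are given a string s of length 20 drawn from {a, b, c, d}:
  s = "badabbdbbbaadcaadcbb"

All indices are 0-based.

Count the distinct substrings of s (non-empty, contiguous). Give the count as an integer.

rank | idx | suffix
   0 |  10 | aadcaadcbb
   1 |  14 | aadcbb
   2 |   3 | abbdbbbaadcaadcbb
   3 |   1 | adabbdbbbaadcaadcbb
   4 |  11 | adcaadcbb
   5 |  15 | adcbb
   6 |  19 | b
   7 |   9 | baadcaadcbb
   8 |   0 | badabbdbbbaadcaadcbb
   9 |  18 | bb
  10 |   8 | bbaadcaadcbb
  11 |   7 | bbbaadcaadcbb
  12 |   4 | bbdbbbaadcaadcbb
  13 |   5 | bdbbbaadcaadcbb
  14 |  13 | caadcbb
  15 |  17 | cbb
  16 |   2 | dabbdbbbaadcaadcbb
  17 |   6 | dbbbaadcaadcbb
  18 |  12 | dcaadcbb
  19 |  16 | dcbb

SA = [10, 14, 3, 1, 11, 15, 19, 9, 0, 18, 8, 7, 4, 5, 13, 17, 2, 6, 12, 16]
i: (SA[i-1],SA[i]) lcp shared
  1: (10,14) 4 'aadc'
  2: (14,3) 1 'a'
  3: (3,1) 1 'a'
  4: (1,11) 2 'ad'
  5: (11,15) 3 'adc'
  6: (15,19) 0 ''
  7: (19,9) 1 'b'
  8: (9,0) 2 'ba'
  9: (0,18) 1 'b'
  10: (18,8) 2 'bb'
  11: (8,7) 2 'bb'
  12: (7,4) 2 'bb'
  13: (4,5) 1 'b'
  14: (5,13) 0 ''
  15: (13,17) 1 'c'
  16: (17,2) 0 ''
  17: (2,6) 1 'd'
  18: (6,12) 1 'd'
  19: (12,16) 2 'dc'

n(n+1)/2 = 20·21/2 = 210
Σ LCP = 0 + 4 + 1 + 1 + 2 + 3 + 0 + 1 + 2 + 1 + 2 + 2 + 2 + 1 + 0 + 1 + 0 + 1 + 1 + 2 = 27
distinct = 210 − 27 = 183

183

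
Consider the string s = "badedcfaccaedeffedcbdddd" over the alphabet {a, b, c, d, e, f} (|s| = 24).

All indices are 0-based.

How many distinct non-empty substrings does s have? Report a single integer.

rank | idx | suffix
   0 |   7 | accaedeffedcbdddd
   1 |   1 | adedcfaccaedeffedcbdddd
   2 |  10 | aedeffedcbdddd
   3 |   0 | badedcfaccaedeffedcbdddd
   4 |  19 | bdddd
   5 |   9 | caedeffedcbdddd
   6 |  18 | cbdddd
   7 |   8 | ccaedeffedcbdddd
   8 |   5 | cfaccaedeffedcbdddd
   9 |  23 | d
  10 |  17 | dcbdddd
  11 |   4 | dcfaccaedeffedcbdddd
  12 |  22 | dd
  13 |  21 | ddd
  14 |  20 | dddd
  15 |   2 | dedcfaccaedeffedcbdddd
  16 |  12 | deffedcbdddd
  17 |  16 | edcbdddd
  18 |   3 | edcfaccaedeffedcbdddd
  19 |  11 | edeffedcbdddd
  20 |  13 | effedcbdddd
  21 |   6 | faccaedeffedcbdddd
  22 |  15 | fedcbdddd
  23 |  14 | ffedcbdddd

SA = [7, 1, 10, 0, 19, 9, 18, 8, 5, 23, 17, 4, 22, 21, 20, 2, 12, 16, 3, 11, 13, 6, 15, 14]
rank  pair      lcp
   1  s[7:],s[1:]  1  'a'
   2  s[1:],s[10:]  1  'a'
   3  s[10:],s[0:]  0  ''
   4  s[0:],s[19:]  1  'b'
   5  s[19:],s[9:]  0  ''
   6  s[9:],s[18:]  1  'c'
   7  s[18:],s[8:]  1  'c'
   8  s[8:],s[5:]  1  'c'
   9  s[5:],s[23:]  0  ''
  10  s[23:],s[17:]  1  'd'
  11  s[17:],s[4:]  2  'dc'
  12  s[4:],s[22:]  1  'd'
  13  s[22:],s[21:]  2  'dd'
  14  s[21:],s[20:]  3  'ddd'
  15  s[20:],s[2:]  1  'd'
  16  s[2:],s[12:]  2  'de'
  17  s[12:],s[16:]  0  ''
  18  s[16:],s[3:]  3  'edc'
  19  s[3:],s[11:]  2  'ed'
  20  s[11:],s[13:]  1  'e'
  21  s[13:],s[6:]  0  ''
  22  s[6:],s[15:]  1  'f'
  23  s[15:],s[14:]  1  'f'

n(n+1)/2 = 24·25/2 = 300
Σ LCP = 0 + 1 + 1 + 0 + 1 + 0 + 1 + 1 + 1 + 0 + 1 + 2 + 1 + 2 + 3 + 1 + 2 + 0 + 3 + 2 + 1 + 0 + 1 + 1 = 26
distinct = 300 − 26 = 274

274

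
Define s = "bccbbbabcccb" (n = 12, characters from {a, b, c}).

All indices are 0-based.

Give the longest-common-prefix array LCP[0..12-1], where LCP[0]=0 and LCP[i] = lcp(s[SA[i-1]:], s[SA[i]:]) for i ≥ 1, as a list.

[0, 0, 1, 1, 2, 1, 3, 0, 2, 1, 3, 2]

rank→(start, suffix):
  0 → (6, 'abcccb')
  1 → (11, 'b')
  2 → (5, 'babcccb')
  3 → (4, 'bbabcccb')
  4 → (3, 'bbbabcccb')
  5 → (0, 'bccbbbabcccb')
  6 → (7, 'bcccb')
  7 → (10, 'cb')
  8 → (2, 'cbbbabcccb')
  9 → (9, 'ccb')
  10 → (1, 'ccbbbabcccb')
  11 → (8, 'cccb')

SA = [6, 11, 5, 4, 3, 0, 7, 10, 2, 9, 1, 8]
rank  pair      lcp
   1  s[6:],s[11:]  0  ''
   2  s[11:],s[5:]  1  'b'
   3  s[5:],s[4:]  1  'b'
   4  s[4:],s[3:]  2  'bb'
   5  s[3:],s[0:]  1  'b'
   6  s[0:],s[7:]  3  'bcc'
   7  s[7:],s[10:]  0  ''
   8  s[10:],s[2:]  2  'cb'
   9  s[2:],s[9:]  1  'c'
  10  s[9:],s[1:]  3  'ccb'
  11  s[1:],s[8:]  2  'cc'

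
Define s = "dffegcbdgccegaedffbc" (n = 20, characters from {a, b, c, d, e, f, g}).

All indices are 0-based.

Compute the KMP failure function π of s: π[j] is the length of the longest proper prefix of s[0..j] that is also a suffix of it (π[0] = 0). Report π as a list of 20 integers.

π[0] = 0
j=1 s[j]='f': π[1]=0 (border '')
j=2 s[j]='f': π[2]=0 (border '')
j=3 s[j]='e': π[3]=0 (border '')
j=4 s[j]='g': π[4]=0 (border '')
j=5 s[j]='c': π[5]=0 (border '')
j=6 s[j]='b': π[6]=0 (border '')
j=7 s[j]='d': π[7]=1 (border 'd')
j=8 s[j]='g': k: 1→0; π[8]=0 (border '')
j=9 s[j]='c': π[9]=0 (border '')
j=10 s[j]='c': π[10]=0 (border '')
j=11 s[j]='e': π[11]=0 (border '')
j=12 s[j]='g': π[12]=0 (border '')
j=13 s[j]='a': π[13]=0 (border '')
j=14 s[j]='e': π[14]=0 (border '')
j=15 s[j]='d': π[15]=1 (border 'd')
j=16 s[j]='f': π[16]=2 (border 'df')
j=17 s[j]='f': π[17]=3 (border 'dff')
j=18 s[j]='b': k: 3→0; π[18]=0 (border '')
j=19 s[j]='c': π[19]=0 (border '')

[0, 0, 0, 0, 0, 0, 0, 1, 0, 0, 0, 0, 0, 0, 0, 1, 2, 3, 0, 0]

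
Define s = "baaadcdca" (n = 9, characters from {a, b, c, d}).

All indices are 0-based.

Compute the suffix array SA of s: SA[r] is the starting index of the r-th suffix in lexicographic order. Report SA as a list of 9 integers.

sorted suffixes:
  #0 SA[0]=8  'a'
  #1 SA[1]=1  'aaadcdca'
  #2 SA[2]=2  'aadcdca'
  #3 SA[3]=3  'adcdca'
  #4 SA[4]=0  'baaadcdca'
  #5 SA[5]=7  'ca'
  #6 SA[6]=5  'cdca'
  #7 SA[7]=6  'dca'
  #8 SA[8]=4  'dcdca'

[8, 1, 2, 3, 0, 7, 5, 6, 4]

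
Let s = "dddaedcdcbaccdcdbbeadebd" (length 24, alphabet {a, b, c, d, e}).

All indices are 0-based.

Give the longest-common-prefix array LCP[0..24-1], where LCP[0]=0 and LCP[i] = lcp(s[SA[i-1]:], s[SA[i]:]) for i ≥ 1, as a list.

[0, 1, 1, 0, 1, 1, 1, 0, 1, 1, 2, 3, 0, 1, 1, 1, 2, 3, 1, 2, 1, 0, 1, 1]

sorted suffixes:
  #0 SA[0]=10  'accdcdbbeadebd'
  #1 SA[1]=19  'adebd'
  #2 SA[2]=3  'aedcdcbaccdcdbbeadebd'
  #3 SA[3]=9  'baccdcdbbeadebd'
  #4 SA[4]=16  'bbeadebd'
  #5 SA[5]=22  'bd'
  #6 SA[6]=17  'beadebd'
  #7 SA[7]=8  'cbaccdcdbbeadebd'
  #8 SA[8]=11  'ccdcdbbeadebd'
  #9 SA[9]=14  'cdbbeadebd'
  #10 SA[10]=6  'cdcbaccdcdbbeadebd'
  #11 SA[11]=12  'cdcdbbeadebd'
  #12 SA[12]=23  'd'
  #13 SA[13]=2  'daedcdcbaccdcdbbeadebd'
  #14 SA[14]=15  'dbbeadebd'
  #15 SA[15]=7  'dcbaccdcdbbeadebd'
  #16 SA[16]=13  'dcdbbeadebd'
  #17 SA[17]=5  'dcdcbaccdcdbbeadebd'
  #18 SA[18]=1  'ddaedcdcbaccdcdbbeadebd'
  #19 SA[19]=0  'dddaedcdcbaccdcdbbeadebd'
  #20 SA[20]=20  'debd'
  #21 SA[21]=18  'eadebd'
  #22 SA[22]=21  'ebd'
  #23 SA[23]=4  'edcdcbaccdcdbbeadebd'

SA = [10, 19, 3, 9, 16, 22, 17, 8, 11, 14, 6, 12, 23, 2, 15, 7, 13, 5, 1, 0, 20, 18, 21, 4]
i: (SA[i-1],SA[i]) lcp shared
  1: (10,19) 1 'a'
  2: (19,3) 1 'a'
  3: (3,9) 0 ''
  4: (9,16) 1 'b'
  5: (16,22) 1 'b'
  6: (22,17) 1 'b'
  7: (17,8) 0 ''
  8: (8,11) 1 'c'
  9: (11,14) 1 'c'
  10: (14,6) 2 'cd'
  11: (6,12) 3 'cdc'
  12: (12,23) 0 ''
  13: (23,2) 1 'd'
  14: (2,15) 1 'd'
  15: (15,7) 1 'd'
  16: (7,13) 2 'dc'
  17: (13,5) 3 'dcd'
  18: (5,1) 1 'd'
  19: (1,0) 2 'dd'
  20: (0,20) 1 'd'
  21: (20,18) 0 ''
  22: (18,21) 1 'e'
  23: (21,4) 1 'e'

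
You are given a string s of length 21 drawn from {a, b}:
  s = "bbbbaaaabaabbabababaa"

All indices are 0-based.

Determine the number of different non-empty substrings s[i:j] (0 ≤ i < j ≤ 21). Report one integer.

178

sorted suffixes:
  #0 SA[0]=20  'a'
  #1 SA[1]=19  'aa'
  #2 SA[2]=4  'aaaabaabbabababaa'
  #3 SA[3]=5  'aaabaabbabababaa'
  #4 SA[4]=6  'aabaabbabababaa'
  #5 SA[5]=9  'aabbabababaa'
  #6 SA[6]=17  'abaa'
  #7 SA[7]=7  'abaabbabababaa'
  #8 SA[8]=15  'ababaa'
  #9 SA[9]=13  'abababaa'
  #10 SA[10]=10  'abbabababaa'
  #11 SA[11]=18  'baa'
  #12 SA[12]=3  'baaaabaabbabababaa'
  #13 SA[13]=8  'baabbabababaa'
  #14 SA[14]=16  'babaa'
  #15 SA[15]=14  'bababaa'
  #16 SA[16]=12  'babababaa'
  #17 SA[17]=2  'bbaaaabaabbabababaa'
  #18 SA[18]=11  'bbabababaa'
  #19 SA[19]=1  'bbbaaaabaabbabababaa'
  #20 SA[20]=0  'bbbbaaaabaabbabababaa'

SA = [20, 19, 4, 5, 6, 9, 17, 7, 15, 13, 10, 18, 3, 8, 16, 14, 12, 2, 11, 1, 0]
[i] adj suffixes → lcp
  [1] 20/19 → 1 ('a')
  [2] 19/4 → 2 ('aa')
  [3] 4/5 → 3 ('aaa')
  [4] 5/6 → 2 ('aa')
  [5] 6/9 → 3 ('aab')
  [6] 9/17 → 1 ('a')
  [7] 17/7 → 4 ('abaa')
  [8] 7/15 → 3 ('aba')
  [9] 15/13 → 5 ('ababa')
  [10] 13/10 → 2 ('ab')
  [11] 10/18 → 0 ('')
  [12] 18/3 → 3 ('baa')
  [13] 3/8 → 3 ('baa')
  [14] 8/16 → 2 ('ba')
  [15] 16/14 → 4 ('baba')
  [16] 14/12 → 6 ('bababa')
  [17] 12/2 → 1 ('b')
  [18] 2/11 → 3 ('bba')
  [19] 11/1 → 2 ('bb')
  [20] 1/0 → 3 ('bbb')

n(n+1)/2 = 21·22/2 = 231
Σ LCP = 0 + 1 + 2 + 3 + 2 + 3 + 1 + 4 + 3 + 5 + 2 + 0 + 3 + 3 + 2 + 4 + 6 + 1 + 3 + 2 + 3 = 53
distinct = 231 − 53 = 178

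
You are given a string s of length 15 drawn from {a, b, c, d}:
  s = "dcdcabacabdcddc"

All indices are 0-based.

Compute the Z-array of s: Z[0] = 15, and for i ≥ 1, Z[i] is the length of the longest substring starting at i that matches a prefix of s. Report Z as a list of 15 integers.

Z[0]=15
i=1: i≥r, start 0; Z[1]=0
i=2: i≥r, start 0; Z[2]=2 scan→box=[2,4)
i=3: min(r-i=1, Z[1]=0)=0; Z[3]=0
i=4: i≥r, start 0; Z[4]=0
i=5: i≥r, start 0; Z[5]=0
i=6: i≥r, start 0; Z[6]=0
i=7: i≥r, start 0; Z[7]=0
i=8: i≥r, start 0; Z[8]=0
i=9: i≥r, start 0; Z[9]=0
i=10: i≥r, start 0; Z[10]=3 scan→box=[10,13)
i=11: min(r-i=2, Z[1]=0)=0; Z[11]=0
i=12: min(r-i=1, Z[2]=2)=1; Z[12]=1
i=13: i≥r, start 0; Z[13]=2 scan→box=[13,15)
i=14: min(r-i=1, Z[1]=0)=0; Z[14]=0

[15, 0, 2, 0, 0, 0, 0, 0, 0, 0, 3, 0, 1, 2, 0]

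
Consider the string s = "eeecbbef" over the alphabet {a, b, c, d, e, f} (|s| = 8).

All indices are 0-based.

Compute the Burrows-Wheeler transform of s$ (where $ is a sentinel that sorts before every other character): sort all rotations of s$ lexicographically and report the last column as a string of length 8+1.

fcbeee$be

rank  rotation   last
    0  $eeecbbef  f
    1  bbef$eeec  c
    2  bef$eeecb  b
    3  cbbef$eee  e
    4  ecbbef$ee  e
    5  eecbbef$e  e
    6  eeecbbef$  $
    7  ef$eeecbb  b
    8  f$eeecbbe  e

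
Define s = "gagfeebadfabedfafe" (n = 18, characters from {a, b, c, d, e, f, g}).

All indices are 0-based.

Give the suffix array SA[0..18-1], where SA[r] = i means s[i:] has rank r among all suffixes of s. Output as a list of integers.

[10, 7, 15, 1, 6, 11, 8, 13, 17, 5, 12, 4, 9, 14, 16, 3, 0, 2]

sorted suffixes:
  #0 SA[0]=10  'abedfafe'
  #1 SA[1]=7  'adfabedfafe'
  #2 SA[2]=15  'afe'
  #3 SA[3]=1  'agfeebadfabedfafe'
  #4 SA[4]=6  'badfabedfafe'
  #5 SA[5]=11  'bedfafe'
  #6 SA[6]=8  'dfabedfafe'
  #7 SA[7]=13  'dfafe'
  #8 SA[8]=17  'e'
  #9 SA[9]=5  'ebadfabedfafe'
  #10 SA[10]=12  'edfafe'
  #11 SA[11]=4  'eebadfabedfafe'
  #12 SA[12]=9  'fabedfafe'
  #13 SA[13]=14  'fafe'
  #14 SA[14]=16  'fe'
  #15 SA[15]=3  'feebadfabedfafe'
  #16 SA[16]=0  'gagfeebadfabedfafe'
  #17 SA[17]=2  'gfeebadfabedfafe'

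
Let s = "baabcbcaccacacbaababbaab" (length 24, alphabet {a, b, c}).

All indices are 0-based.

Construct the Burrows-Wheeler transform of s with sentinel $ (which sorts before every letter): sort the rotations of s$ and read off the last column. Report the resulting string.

rank  rotation                   last
    0  $baabcbcaccacacbaababbaab  b
    1  aab$baabcbcaccacacbaababb  b
    2  aababbaab$baabcbcaccacacb  b
    3  aabcbcaccacacbaababbaab$b  b
    4  ab$baabcbcaccacacbaababba  a
    5  ababbaab$baabcbcaccacacba  a
    6  abbaab$baabcbcaccacacbaab  b
    7  abcbcaccacacbaababbaab$ba  a
    8  acacbaababbaab$baabcbcacc  c
    9  acbaababbaab$baabcbcaccac  c
   10  accacacbaababbaab$baabcbc  c
   11  b$baabcbcaccacacbaababbaa  a
   12  baab$baabcbcaccacacbaabab  b
   13  baababbaab$baabcbcaccacac  c
   14  baabcbcaccacacbaababbaab$  $
   15  babbaab$baabcbcaccacacbaa  a
   16  bbaab$baabcbcaccacacbaaba  a
   17  bcaccacacbaababbaab$baabc  c
   18  bcbcaccacacbaababbaab$baa  a
   19  cacacbaababbaab$baabcbcac  c
   20  cacbaababbaab$baabcbcacca  a
   21  caccacacbaababbaab$baabcb  b
   22  cbaababbaab$baabcbcaccaca  a
   23  cbcaccacacbaababbaab$baab  b
   24  ccacacbaababbaab$baabcbca  a

bbbbaabacccabc$aacacababa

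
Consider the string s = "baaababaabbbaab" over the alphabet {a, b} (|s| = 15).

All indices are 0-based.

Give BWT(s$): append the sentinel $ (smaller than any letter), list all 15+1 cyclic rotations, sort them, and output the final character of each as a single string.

rank  rotation          last
    0  $baaababaabbbaab  b
    1  aaababaabbbaab$b  b
    2  aab$baaababaabbb  b
    3  aababaabbbaab$ba  a
    4  aabbbaab$baaabab  b
    5  ab$baaababaabbba  a
    6  abaabbbaab$baaab  b
    7  ababaabbbaab$baa  a
    8  abbbaab$baaababa  a
    9  b$baaababaabbbaa  a
   10  baaababaabbbaab$  $
   11  baab$baaababaabb  b
   12  baabbbaab$baaaba  a
   13  babaabbbaab$baaa  a
   14  bbaab$baaababaab  b
   15  bbbaab$baaababaa  a

bbbababaaa$baaba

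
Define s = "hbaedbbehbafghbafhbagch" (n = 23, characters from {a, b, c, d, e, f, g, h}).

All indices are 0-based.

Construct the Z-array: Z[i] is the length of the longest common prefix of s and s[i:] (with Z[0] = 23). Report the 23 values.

[23, 0, 0, 0, 0, 0, 0, 0, 3, 0, 0, 0, 0, 3, 0, 0, 0, 3, 0, 0, 0, 0, 1]

Z[0]=23
i=1: outside box; Z[1]=0
i=2: outside box; Z[2]=0
i=3: outside box; Z[3]=0
i=4: outside box; Z[4]=0
i=5: outside box; Z[5]=0
i=6: outside box; Z[6]=0
i=7: outside box; Z[7]=0
i=8: outside box; Z[8]=3 extend→box=[8,11)
i=9: min(r-i=2, Z[1]=0)=0; Z[9]=0
i=10: min(r-i=1, Z[2]=0)=0; Z[10]=0
i=11: outside box; Z[11]=0
i=12: outside box; Z[12]=0
i=13: outside box; Z[13]=3 extend→box=[13,16)
i=14: min(r-i=2, Z[1]=0)=0; Z[14]=0
i=15: min(r-i=1, Z[2]=0)=0; Z[15]=0
i=16: outside box; Z[16]=0
i=17: outside box; Z[17]=3 extend→box=[17,20)
i=18: min(r-i=2, Z[1]=0)=0; Z[18]=0
i=19: min(r-i=1, Z[2]=0)=0; Z[19]=0
i=20: outside box; Z[20]=0
i=21: outside box; Z[21]=0
i=22: outside box; Z[22]=1 extend→box=[22,23)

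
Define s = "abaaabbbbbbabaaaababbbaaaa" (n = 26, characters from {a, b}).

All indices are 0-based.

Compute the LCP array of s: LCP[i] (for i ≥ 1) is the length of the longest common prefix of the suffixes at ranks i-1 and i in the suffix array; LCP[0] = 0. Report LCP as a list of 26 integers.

rank→(start, suffix):
  0 → (25, 'a')
  1 → (24, 'aa')
  2 → (23, 'aaa')
  3 → (22, 'aaaa')
  4 → (13, 'aaaababbbaaaa')
  5 → (14, 'aaababbbaaaa')
  6 → (2, 'aaabbbbbbabaaaababbbaaaa')
  7 → (15, 'aababbbaaaa')
  8 → (3, 'aabbbbbbabaaaababbbaaaa')
  9 → (11, 'abaaaababbbaaaa')
  10 → (0, 'abaaabbbbbbabaaaababbbaaaa')
  11 → (16, 'ababbbaaaa')
  12 → (18, 'abbbaaaa')
  13 → (4, 'abbbbbbabaaaababbbaaaa')
  14 → (21, 'baaaa')
  15 → (12, 'baaaababbbaaaa')
  16 → (1, 'baaabbbbbbabaaaababbbaaaa')
  17 → (10, 'babaaaababbbaaaa')
  18 → (17, 'babbbaaaa')
  19 → (20, 'bbaaaa')
  20 → (9, 'bbabaaaababbbaaaa')
  21 → (19, 'bbbaaaa')
  22 → (8, 'bbbabaaaababbbaaaa')
  23 → (7, 'bbbbabaaaababbbaaaa')
  24 → (6, 'bbbbbabaaaababbbaaaa')
  25 → (5, 'bbbbbbabaaaababbbaaaa')

SA = [25, 24, 23, 22, 13, 14, 2, 15, 3, 11, 0, 16, 18, 4, 21, 12, 1, 10, 17, 20, 9, 19, 8, 7, 6, 5]
[i] adj suffixes → lcp
  [1] 25/24 → 1 ('a')
  [2] 24/23 → 2 ('aa')
  [3] 23/22 → 3 ('aaa')
  [4] 22/13 → 4 ('aaaa')
  [5] 13/14 → 3 ('aaa')
  [6] 14/2 → 4 ('aaab')
  [7] 2/15 → 2 ('aa')
  [8] 15/3 → 3 ('aab')
  [9] 3/11 → 1 ('a')
  [10] 11/0 → 5 ('abaaa')
  [11] 0/16 → 3 ('aba')
  [12] 16/18 → 2 ('ab')
  [13] 18/4 → 4 ('abbb')
  [14] 4/21 → 0 ('')
  [15] 21/12 → 5 ('baaaa')
  [16] 12/1 → 4 ('baaa')
  [17] 1/10 → 2 ('ba')
  [18] 10/17 → 3 ('bab')
  [19] 17/20 → 1 ('b')
  [20] 20/9 → 3 ('bba')
  [21] 9/19 → 2 ('bb')
  [22] 19/8 → 4 ('bbba')
  [23] 8/7 → 3 ('bbb')
  [24] 7/6 → 4 ('bbbb')
  [25] 6/5 → 5 ('bbbbb')

[0, 1, 2, 3, 4, 3, 4, 2, 3, 1, 5, 3, 2, 4, 0, 5, 4, 2, 3, 1, 3, 2, 4, 3, 4, 5]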